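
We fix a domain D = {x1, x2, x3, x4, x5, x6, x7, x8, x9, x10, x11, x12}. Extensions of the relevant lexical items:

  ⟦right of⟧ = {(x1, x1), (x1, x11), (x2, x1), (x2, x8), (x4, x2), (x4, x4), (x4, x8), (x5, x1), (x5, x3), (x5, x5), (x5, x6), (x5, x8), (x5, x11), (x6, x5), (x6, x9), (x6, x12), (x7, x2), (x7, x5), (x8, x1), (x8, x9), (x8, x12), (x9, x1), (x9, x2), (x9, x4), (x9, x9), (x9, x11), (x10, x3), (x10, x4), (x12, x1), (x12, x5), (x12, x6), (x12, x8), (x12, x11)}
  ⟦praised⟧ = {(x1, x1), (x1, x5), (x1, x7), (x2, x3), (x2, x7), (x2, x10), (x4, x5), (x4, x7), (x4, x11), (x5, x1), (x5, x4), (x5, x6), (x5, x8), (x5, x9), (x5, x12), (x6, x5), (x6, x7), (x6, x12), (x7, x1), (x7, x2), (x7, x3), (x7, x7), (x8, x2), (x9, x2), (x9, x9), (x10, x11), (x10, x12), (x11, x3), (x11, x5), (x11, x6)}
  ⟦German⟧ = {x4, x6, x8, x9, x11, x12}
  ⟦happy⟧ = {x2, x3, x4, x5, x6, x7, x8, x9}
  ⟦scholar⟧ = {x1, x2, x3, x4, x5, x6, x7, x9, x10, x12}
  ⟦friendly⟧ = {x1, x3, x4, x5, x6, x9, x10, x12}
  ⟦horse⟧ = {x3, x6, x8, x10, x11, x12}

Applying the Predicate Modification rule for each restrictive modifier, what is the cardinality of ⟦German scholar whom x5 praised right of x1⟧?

2

⟦whom x5 praised⟧ = {x : ⟨x5, x⟩ ∈ ⟦praised⟧} = {x1, x4, x6, x8, x9, x12}
⟦right of x1⟧ = {x : ⟨x, x1⟩ ∈ ⟦right of⟧} = {x1, x2, x5, x8, x9, x12}
⟦scholar⟧ = {x1, x2, x3, x4, x5, x6, x7, x9, x10, x12}
… ∩ ⟦whom x5 praised⟧ = {x1, x2, x3, x4, x5, x6, x7, x9, x10, x12} ∩ {x1, x4, x6, x8, x9, x12} = {x1, x4, x6, x9, x12}
… ∩ ⟦right of x1⟧ = {x1, x4, x6, x9, x12} ∩ {x1, x2, x5, x8, x9, x12} = {x1, x9, x12}
… ∩ ⟦German⟧ = {x1, x9, x12} ∩ {x4, x6, x8, x9, x11, x12} = {x9, x12}
⟦German scholar whom x5 praised right of x1⟧ = {x9, x12}, so the cardinality is 2.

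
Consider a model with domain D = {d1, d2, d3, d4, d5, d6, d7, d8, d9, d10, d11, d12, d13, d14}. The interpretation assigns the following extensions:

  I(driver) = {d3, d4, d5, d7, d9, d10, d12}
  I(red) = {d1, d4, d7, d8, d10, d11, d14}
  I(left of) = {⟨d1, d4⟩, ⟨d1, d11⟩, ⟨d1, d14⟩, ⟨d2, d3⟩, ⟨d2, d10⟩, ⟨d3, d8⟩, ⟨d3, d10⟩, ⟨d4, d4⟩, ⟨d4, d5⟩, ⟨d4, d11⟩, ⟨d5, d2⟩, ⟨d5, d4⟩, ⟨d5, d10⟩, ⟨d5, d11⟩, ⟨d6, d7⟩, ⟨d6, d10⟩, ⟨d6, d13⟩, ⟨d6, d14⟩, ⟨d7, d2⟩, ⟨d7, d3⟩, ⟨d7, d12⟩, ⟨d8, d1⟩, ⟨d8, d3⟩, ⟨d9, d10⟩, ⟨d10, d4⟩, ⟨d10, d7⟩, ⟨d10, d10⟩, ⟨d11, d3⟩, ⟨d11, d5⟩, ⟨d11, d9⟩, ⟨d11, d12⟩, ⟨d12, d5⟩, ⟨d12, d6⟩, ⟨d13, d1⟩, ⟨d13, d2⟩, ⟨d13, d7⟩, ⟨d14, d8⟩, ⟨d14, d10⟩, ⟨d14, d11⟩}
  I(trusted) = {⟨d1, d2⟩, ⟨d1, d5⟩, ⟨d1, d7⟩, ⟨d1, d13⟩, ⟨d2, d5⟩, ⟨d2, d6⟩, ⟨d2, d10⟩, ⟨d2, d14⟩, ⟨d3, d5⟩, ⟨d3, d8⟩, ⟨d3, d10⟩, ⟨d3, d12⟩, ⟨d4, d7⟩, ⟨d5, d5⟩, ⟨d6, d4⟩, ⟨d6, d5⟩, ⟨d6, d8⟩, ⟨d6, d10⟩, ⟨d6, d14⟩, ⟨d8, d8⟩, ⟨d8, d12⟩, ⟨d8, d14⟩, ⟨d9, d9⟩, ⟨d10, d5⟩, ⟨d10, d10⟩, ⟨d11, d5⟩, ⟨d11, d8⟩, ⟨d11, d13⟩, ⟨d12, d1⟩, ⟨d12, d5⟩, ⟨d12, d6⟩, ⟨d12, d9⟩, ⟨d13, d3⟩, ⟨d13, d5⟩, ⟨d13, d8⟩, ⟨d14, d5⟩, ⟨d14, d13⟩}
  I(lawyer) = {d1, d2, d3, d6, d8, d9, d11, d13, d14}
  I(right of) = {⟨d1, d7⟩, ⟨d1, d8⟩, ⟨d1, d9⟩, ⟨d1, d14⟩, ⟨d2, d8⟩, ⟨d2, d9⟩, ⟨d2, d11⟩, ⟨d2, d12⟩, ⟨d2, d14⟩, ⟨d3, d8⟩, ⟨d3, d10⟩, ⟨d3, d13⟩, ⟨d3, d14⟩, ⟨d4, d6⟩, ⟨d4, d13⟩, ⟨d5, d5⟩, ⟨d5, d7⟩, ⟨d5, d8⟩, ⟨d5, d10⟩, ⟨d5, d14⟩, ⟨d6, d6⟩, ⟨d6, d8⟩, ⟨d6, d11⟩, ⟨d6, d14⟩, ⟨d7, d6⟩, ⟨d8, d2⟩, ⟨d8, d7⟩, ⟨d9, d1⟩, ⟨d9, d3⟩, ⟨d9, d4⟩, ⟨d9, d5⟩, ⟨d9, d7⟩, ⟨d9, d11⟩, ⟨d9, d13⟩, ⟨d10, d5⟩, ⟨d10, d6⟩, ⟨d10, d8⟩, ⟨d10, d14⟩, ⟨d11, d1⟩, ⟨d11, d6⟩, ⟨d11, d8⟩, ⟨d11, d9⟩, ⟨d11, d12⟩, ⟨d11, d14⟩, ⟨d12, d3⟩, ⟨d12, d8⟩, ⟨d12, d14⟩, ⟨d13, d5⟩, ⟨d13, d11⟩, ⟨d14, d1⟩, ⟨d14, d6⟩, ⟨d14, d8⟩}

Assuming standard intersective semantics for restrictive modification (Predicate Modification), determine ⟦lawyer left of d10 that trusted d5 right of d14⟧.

{d2, d3, d6}

⟦left of d10⟧ = {x : ⟨x, d10⟩ ∈ ⟦left of⟧} = {d2, d3, d5, d6, d9, d10, d14}
⟦that trusted d5⟧ = {x : ⟨x, d5⟩ ∈ ⟦trusted⟧} = {d1, d2, d3, d5, d6, d10, d11, d12, d13, d14}
⟦right of d14⟧ = {x : ⟨x, d14⟩ ∈ ⟦right of⟧} = {d1, d2, d3, d5, d6, d10, d11, d12}
⟦lawyer⟧ = {d1, d2, d3, d6, d8, d9, d11, d13, d14}
… ∩ ⟦left of d10⟧ = {d1, d2, d3, d6, d8, d9, d11, d13, d14} ∩ {d2, d3, d5, d6, d9, d10, d14} = {d2, d3, d6, d9, d14}
… ∩ ⟦that trusted d5⟧ = {d2, d3, d6, d9, d14} ∩ {d1, d2, d3, d5, d6, d10, d11, d12, d13, d14} = {d2, d3, d6, d14}
… ∩ ⟦right of d14⟧ = {d2, d3, d6, d14} ∩ {d1, d2, d3, d5, d6, d10, d11, d12} = {d2, d3, d6}
So ⟦lawyer left of d10 that trusted d5 right of d14⟧ = {d2, d3, d6}.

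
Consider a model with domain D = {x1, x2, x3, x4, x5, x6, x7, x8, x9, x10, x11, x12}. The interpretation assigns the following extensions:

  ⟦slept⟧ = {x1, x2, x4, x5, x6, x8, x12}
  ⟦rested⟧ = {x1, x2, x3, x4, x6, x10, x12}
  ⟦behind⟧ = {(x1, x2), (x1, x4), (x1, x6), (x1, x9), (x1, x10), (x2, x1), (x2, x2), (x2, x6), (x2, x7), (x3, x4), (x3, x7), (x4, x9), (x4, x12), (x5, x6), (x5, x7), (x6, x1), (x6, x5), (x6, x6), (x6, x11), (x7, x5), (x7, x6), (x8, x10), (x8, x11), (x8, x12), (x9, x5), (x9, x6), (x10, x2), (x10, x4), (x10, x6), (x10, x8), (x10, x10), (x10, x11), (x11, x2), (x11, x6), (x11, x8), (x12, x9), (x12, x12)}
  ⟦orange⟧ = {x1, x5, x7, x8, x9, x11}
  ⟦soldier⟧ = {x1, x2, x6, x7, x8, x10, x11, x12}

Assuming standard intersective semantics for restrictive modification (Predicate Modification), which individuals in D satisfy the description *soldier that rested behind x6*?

{x1, x2, x6, x10}

⟦that rested⟧ = ⟦rested⟧ = {x1, x2, x3, x4, x6, x10, x12}
⟦behind x6⟧ = {x : ⟨x, x6⟩ ∈ ⟦behind⟧} = {x1, x2, x5, x6, x7, x9, x10, x11}
⟦soldier⟧ = {x1, x2, x6, x7, x8, x10, x11, x12}
… ∩ ⟦that rested⟧ = {x1, x2, x6, x7, x8, x10, x11, x12} ∩ {x1, x2, x3, x4, x6, x10, x12} = {x1, x2, x6, x10, x12}
… ∩ ⟦behind x6⟧ = {x1, x2, x6, x10, x12} ∩ {x1, x2, x5, x6, x7, x9, x10, x11} = {x1, x2, x6, x10}
So ⟦soldier that rested behind x6⟧ = {x1, x2, x6, x10}.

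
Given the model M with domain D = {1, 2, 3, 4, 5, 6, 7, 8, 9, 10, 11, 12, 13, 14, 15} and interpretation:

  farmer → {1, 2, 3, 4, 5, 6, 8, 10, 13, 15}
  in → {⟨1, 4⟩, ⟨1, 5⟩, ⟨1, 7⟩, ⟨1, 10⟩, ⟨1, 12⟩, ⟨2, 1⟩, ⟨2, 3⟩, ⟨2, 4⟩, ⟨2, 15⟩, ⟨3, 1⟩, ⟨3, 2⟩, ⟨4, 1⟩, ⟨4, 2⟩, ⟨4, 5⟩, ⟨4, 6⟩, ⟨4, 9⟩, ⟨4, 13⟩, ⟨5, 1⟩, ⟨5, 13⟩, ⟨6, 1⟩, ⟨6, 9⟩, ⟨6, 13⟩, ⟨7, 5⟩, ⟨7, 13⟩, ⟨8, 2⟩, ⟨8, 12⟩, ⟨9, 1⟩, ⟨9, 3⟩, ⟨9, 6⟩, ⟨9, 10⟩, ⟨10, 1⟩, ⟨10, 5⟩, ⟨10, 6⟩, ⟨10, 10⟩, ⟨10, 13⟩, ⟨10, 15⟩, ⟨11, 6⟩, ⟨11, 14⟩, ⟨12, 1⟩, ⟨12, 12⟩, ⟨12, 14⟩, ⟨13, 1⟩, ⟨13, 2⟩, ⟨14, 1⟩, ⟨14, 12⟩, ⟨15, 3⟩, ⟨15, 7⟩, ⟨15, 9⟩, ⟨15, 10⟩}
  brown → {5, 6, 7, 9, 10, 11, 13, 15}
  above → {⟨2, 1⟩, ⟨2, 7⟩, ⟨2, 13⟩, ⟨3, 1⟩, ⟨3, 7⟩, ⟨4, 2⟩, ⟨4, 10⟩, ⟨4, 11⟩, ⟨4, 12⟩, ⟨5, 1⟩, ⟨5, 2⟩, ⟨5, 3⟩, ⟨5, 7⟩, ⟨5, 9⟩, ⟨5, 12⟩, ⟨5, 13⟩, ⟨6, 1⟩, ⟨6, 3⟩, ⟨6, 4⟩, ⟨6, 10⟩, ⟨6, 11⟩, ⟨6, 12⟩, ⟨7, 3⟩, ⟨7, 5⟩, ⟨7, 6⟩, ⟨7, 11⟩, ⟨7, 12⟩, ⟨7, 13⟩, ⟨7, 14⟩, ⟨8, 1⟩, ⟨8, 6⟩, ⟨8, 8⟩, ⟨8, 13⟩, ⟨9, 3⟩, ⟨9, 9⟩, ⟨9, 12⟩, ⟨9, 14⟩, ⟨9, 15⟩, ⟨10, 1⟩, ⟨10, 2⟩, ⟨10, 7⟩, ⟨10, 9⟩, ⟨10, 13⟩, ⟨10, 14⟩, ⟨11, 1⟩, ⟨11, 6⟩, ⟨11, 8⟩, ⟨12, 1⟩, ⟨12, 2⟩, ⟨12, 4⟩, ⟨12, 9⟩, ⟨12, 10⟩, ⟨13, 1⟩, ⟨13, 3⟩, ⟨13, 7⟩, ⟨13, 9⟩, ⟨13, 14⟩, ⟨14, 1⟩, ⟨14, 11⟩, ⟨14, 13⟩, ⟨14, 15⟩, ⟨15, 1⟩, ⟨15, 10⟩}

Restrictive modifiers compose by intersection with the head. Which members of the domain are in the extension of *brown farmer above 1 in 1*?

⟦above 1⟧ = {x : ⟨x, 1⟩ ∈ ⟦above⟧} = {2, 3, 5, 6, 8, 10, 11, 12, 13, 14, 15}
⟦in 1⟧ = {x : ⟨x, 1⟩ ∈ ⟦in⟧} = {2, 3, 4, 5, 6, 9, 10, 12, 13, 14}
⟦farmer⟧ = {1, 2, 3, 4, 5, 6, 8, 10, 13, 15}
… ∩ ⟦above 1⟧ = {1, 2, 3, 4, 5, 6, 8, 10, 13, 15} ∩ {2, 3, 5, 6, 8, 10, 11, 12, 13, 14, 15} = {2, 3, 5, 6, 8, 10, 13, 15}
… ∩ ⟦in 1⟧ = {2, 3, 5, 6, 8, 10, 13, 15} ∩ {2, 3, 4, 5, 6, 9, 10, 12, 13, 14} = {2, 3, 5, 6, 10, 13}
… ∩ ⟦brown⟧ = {2, 3, 5, 6, 10, 13} ∩ {5, 6, 7, 9, 10, 11, 13, 15} = {5, 6, 10, 13}
So ⟦brown farmer above 1 in 1⟧ = {5, 6, 10, 13}.

{5, 6, 10, 13}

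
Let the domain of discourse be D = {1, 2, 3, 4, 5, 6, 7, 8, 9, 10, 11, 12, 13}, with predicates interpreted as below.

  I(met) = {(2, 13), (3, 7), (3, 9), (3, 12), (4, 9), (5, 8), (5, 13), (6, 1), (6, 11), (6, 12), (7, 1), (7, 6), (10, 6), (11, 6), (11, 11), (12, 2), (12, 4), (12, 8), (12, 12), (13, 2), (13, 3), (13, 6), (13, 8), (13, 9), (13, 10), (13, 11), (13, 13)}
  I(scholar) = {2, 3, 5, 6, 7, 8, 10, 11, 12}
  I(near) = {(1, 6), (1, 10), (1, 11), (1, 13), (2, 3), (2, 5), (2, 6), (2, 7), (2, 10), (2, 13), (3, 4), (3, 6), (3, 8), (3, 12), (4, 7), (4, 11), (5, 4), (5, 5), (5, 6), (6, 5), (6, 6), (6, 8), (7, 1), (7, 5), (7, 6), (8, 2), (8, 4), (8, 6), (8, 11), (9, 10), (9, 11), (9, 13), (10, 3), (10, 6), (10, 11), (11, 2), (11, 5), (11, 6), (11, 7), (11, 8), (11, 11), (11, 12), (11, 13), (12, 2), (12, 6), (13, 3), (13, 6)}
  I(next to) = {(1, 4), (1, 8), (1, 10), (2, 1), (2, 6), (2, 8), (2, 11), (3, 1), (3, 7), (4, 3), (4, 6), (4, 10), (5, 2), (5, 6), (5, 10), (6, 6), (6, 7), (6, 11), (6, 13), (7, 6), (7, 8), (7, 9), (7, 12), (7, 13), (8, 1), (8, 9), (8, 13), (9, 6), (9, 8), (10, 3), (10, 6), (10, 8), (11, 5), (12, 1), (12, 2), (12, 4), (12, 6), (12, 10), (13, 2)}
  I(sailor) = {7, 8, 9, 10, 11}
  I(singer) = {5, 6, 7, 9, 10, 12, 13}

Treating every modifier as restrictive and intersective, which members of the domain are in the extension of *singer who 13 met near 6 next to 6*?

⟦who 13 met⟧ = {x : ⟨13, x⟩ ∈ ⟦met⟧} = {2, 3, 6, 8, 9, 10, 11, 13}
⟦near 6⟧ = {x : ⟨x, 6⟩ ∈ ⟦near⟧} = {1, 2, 3, 5, 6, 7, 8, 10, 11, 12, 13}
⟦next to 6⟧ = {x : ⟨x, 6⟩ ∈ ⟦next to⟧} = {2, 4, 5, 6, 7, 9, 10, 12}
⟦singer⟧ = {5, 6, 7, 9, 10, 12, 13}
… ∩ ⟦who 13 met⟧ = {5, 6, 7, 9, 10, 12, 13} ∩ {2, 3, 6, 8, 9, 10, 11, 13} = {6, 9, 10, 13}
… ∩ ⟦near 6⟧ = {6, 9, 10, 13} ∩ {1, 2, 3, 5, 6, 7, 8, 10, 11, 12, 13} = {6, 10, 13}
… ∩ ⟦next to 6⟧ = {6, 10, 13} ∩ {2, 4, 5, 6, 7, 9, 10, 12} = {6, 10}
So ⟦singer who 13 met near 6 next to 6⟧ = {6, 10}.

{6, 10}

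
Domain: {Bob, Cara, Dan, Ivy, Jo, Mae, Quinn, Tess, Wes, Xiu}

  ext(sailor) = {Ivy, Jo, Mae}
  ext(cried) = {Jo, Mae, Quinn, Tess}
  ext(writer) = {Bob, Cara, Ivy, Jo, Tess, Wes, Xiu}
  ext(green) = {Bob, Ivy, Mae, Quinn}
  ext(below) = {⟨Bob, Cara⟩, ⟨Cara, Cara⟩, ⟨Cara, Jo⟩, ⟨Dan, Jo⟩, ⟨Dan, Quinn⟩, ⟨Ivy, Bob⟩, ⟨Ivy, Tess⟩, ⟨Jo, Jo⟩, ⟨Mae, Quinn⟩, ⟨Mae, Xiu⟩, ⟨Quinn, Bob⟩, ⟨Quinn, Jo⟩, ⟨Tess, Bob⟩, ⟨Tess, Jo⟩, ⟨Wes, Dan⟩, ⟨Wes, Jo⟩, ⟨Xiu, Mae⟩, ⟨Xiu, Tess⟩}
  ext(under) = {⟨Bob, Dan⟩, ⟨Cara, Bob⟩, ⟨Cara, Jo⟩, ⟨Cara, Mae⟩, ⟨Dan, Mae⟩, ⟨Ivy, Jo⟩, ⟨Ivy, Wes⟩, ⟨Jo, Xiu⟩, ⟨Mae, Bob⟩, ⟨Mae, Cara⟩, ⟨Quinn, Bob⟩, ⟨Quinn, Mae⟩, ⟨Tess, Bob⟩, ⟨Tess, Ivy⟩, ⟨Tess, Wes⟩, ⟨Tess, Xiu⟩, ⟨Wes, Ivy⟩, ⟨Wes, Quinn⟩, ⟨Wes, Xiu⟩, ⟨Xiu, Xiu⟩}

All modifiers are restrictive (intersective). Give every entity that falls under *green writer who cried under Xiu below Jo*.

∅

⟦who cried⟧ = ⟦cried⟧ = {Jo, Mae, Quinn, Tess}
⟦under Xiu⟧ = {x : ⟨x, Xiu⟩ ∈ ⟦under⟧} = {Jo, Tess, Wes, Xiu}
⟦below Jo⟧ = {x : ⟨x, Jo⟩ ∈ ⟦below⟧} = {Cara, Dan, Jo, Quinn, Tess, Wes}
⟦writer⟧ = {Bob, Cara, Ivy, Jo, Tess, Wes, Xiu}
… ∩ ⟦who cried⟧ = {Bob, Cara, Ivy, Jo, Tess, Wes, Xiu} ∩ {Jo, Mae, Quinn, Tess} = {Jo, Tess}
… ∩ ⟦under Xiu⟧ = {Jo, Tess} ∩ {Jo, Tess, Wes, Xiu} = {Jo, Tess}
… ∩ ⟦below Jo⟧ = {Jo, Tess} ∩ {Cara, Dan, Jo, Quinn, Tess, Wes} = {Jo, Tess}
… ∩ ⟦green⟧ = {Jo, Tess} ∩ {Bob, Ivy, Mae, Quinn} = ∅
So ⟦green writer who cried under Xiu below Jo⟧ = ∅.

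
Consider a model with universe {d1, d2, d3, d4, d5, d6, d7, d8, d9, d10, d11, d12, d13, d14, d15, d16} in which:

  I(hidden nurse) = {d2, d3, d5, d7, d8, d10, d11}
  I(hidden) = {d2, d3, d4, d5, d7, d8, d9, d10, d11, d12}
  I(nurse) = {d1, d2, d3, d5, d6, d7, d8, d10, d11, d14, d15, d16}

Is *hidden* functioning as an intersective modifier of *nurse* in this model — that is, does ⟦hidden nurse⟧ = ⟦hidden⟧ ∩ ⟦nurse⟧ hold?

yes

⟦hidden⟧ ∩ ⟦nurse⟧ = {d2, d3, d4, d5, d7, d8, d9, d10, d11, d12} ∩ {d1, d2, d3, d5, d6, d7, d8, d10, d11, d14, d15, d16} = {d2, d3, d5, d7, d8, d10, d11}
Observed ⟦hidden nurse⟧ = {d2, d3, d5, d7, d8, d10, d11}.
These coincide, so the modifier is intersective here.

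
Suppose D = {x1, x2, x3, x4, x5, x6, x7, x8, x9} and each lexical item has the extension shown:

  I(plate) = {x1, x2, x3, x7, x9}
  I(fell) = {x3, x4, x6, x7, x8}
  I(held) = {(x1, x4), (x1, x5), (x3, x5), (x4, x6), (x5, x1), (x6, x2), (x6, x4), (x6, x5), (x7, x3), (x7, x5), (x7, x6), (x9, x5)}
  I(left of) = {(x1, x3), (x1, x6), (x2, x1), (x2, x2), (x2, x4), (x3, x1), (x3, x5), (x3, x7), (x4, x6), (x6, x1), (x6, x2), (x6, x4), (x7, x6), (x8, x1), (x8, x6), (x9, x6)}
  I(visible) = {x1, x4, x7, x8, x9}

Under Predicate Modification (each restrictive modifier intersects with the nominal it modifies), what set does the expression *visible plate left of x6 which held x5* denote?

{x1, x7, x9}

⟦left of x6⟧ = {x : ⟨x, x6⟩ ∈ ⟦left of⟧} = {x1, x4, x7, x8, x9}
⟦which held x5⟧ = {x : ⟨x, x5⟩ ∈ ⟦held⟧} = {x1, x3, x6, x7, x9}
⟦plate⟧ = {x1, x2, x3, x7, x9}
… ∩ ⟦left of x6⟧ = {x1, x2, x3, x7, x9} ∩ {x1, x4, x7, x8, x9} = {x1, x7, x9}
… ∩ ⟦which held x5⟧ = {x1, x7, x9} ∩ {x1, x3, x6, x7, x9} = {x1, x7, x9}
… ∩ ⟦visible⟧ = {x1, x7, x9} ∩ {x1, x4, x7, x8, x9} = {x1, x7, x9}
So ⟦visible plate left of x6 which held x5⟧ = {x1, x7, x9}.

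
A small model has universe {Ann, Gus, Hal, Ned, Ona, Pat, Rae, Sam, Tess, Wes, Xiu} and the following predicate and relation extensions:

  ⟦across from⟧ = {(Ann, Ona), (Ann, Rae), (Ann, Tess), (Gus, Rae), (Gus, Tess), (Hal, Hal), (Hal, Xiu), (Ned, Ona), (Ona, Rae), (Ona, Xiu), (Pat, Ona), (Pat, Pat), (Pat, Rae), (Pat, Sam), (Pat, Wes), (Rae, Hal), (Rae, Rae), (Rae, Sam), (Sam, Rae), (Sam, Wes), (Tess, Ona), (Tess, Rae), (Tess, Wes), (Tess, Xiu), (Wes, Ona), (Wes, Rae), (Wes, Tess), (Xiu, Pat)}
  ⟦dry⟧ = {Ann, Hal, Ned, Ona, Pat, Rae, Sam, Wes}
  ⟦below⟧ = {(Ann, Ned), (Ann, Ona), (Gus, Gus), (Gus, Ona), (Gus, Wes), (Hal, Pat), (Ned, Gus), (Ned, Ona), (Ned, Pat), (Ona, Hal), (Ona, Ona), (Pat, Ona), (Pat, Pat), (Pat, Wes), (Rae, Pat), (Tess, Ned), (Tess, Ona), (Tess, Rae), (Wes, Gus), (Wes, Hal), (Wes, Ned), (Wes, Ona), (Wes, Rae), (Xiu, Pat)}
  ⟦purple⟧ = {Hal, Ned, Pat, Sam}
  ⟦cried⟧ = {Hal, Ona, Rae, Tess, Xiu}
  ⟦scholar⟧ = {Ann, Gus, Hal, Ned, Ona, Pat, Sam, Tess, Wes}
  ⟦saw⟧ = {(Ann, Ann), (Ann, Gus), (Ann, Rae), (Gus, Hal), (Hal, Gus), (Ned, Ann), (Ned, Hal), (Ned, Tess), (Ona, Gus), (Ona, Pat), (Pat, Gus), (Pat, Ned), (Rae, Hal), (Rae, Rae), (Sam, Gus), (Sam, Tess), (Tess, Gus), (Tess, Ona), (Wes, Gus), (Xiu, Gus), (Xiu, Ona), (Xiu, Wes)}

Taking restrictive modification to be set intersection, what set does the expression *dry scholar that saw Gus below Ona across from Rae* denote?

{Ann, Ona, Pat, Wes}

⟦that saw Gus⟧ = {x : ⟨x, Gus⟩ ∈ ⟦saw⟧} = {Ann, Hal, Ona, Pat, Sam, Tess, Wes, Xiu}
⟦below Ona⟧ = {x : ⟨x, Ona⟩ ∈ ⟦below⟧} = {Ann, Gus, Ned, Ona, Pat, Tess, Wes}
⟦across from Rae⟧ = {x : ⟨x, Rae⟩ ∈ ⟦across from⟧} = {Ann, Gus, Ona, Pat, Rae, Sam, Tess, Wes}
⟦scholar⟧ = {Ann, Gus, Hal, Ned, Ona, Pat, Sam, Tess, Wes}
… ∩ ⟦that saw Gus⟧ = {Ann, Gus, Hal, Ned, Ona, Pat, Sam, Tess, Wes} ∩ {Ann, Hal, Ona, Pat, Sam, Tess, Wes, Xiu} = {Ann, Hal, Ona, Pat, Sam, Tess, Wes}
… ∩ ⟦below Ona⟧ = {Ann, Hal, Ona, Pat, Sam, Tess, Wes} ∩ {Ann, Gus, Ned, Ona, Pat, Tess, Wes} = {Ann, Ona, Pat, Tess, Wes}
… ∩ ⟦across from Rae⟧ = {Ann, Ona, Pat, Tess, Wes} ∩ {Ann, Gus, Ona, Pat, Rae, Sam, Tess, Wes} = {Ann, Ona, Pat, Tess, Wes}
… ∩ ⟦dry⟧ = {Ann, Ona, Pat, Tess, Wes} ∩ {Ann, Hal, Ned, Ona, Pat, Rae, Sam, Wes} = {Ann, Ona, Pat, Wes}
So ⟦dry scholar that saw Gus below Ona across from Rae⟧ = {Ann, Ona, Pat, Wes}.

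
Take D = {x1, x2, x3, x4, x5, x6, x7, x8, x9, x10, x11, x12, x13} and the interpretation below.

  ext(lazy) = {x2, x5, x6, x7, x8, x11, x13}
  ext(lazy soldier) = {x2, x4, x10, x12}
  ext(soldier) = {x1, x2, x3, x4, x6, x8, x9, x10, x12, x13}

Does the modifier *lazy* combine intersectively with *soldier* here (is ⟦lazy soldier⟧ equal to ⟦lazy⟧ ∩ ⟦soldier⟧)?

no

⟦lazy⟧ ∩ ⟦soldier⟧ = {x2, x5, x6, x7, x8, x11, x13} ∩ {x1, x2, x3, x4, x6, x8, x9, x10, x12, x13} = {x2, x6, x8, x13}
Observed ⟦lazy soldier⟧ = {x2, x4, x10, x12}.
These differ, so the modifier is not intersective in this model.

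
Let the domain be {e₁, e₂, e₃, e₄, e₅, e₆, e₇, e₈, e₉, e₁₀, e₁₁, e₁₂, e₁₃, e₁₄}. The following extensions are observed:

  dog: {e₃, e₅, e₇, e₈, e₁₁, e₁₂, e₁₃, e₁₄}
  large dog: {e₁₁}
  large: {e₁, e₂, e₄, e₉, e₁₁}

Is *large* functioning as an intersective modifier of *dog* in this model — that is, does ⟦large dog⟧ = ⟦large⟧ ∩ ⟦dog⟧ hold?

⟦large⟧ ∩ ⟦dog⟧ = {e₁, e₂, e₄, e₉, e₁₁} ∩ {e₃, e₅, e₇, e₈, e₁₁, e₁₂, e₁₃, e₁₄} = {e₁₁}
Observed ⟦large dog⟧ = {e₁₁}.
These coincide, so the modifier is intersective here.

yes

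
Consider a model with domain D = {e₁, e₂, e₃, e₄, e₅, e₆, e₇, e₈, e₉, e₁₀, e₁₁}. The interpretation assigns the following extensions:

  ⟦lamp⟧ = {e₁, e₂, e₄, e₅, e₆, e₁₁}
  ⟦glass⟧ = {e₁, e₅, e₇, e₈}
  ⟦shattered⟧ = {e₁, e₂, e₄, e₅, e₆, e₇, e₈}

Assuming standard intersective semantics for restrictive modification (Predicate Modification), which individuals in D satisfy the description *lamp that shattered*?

{e₁, e₂, e₄, e₅, e₆}

⟦that shattered⟧ = ⟦shattered⟧ = {e₁, e₂, e₄, e₅, e₆, e₇, e₈}
⟦lamp⟧ = {e₁, e₂, e₄, e₅, e₆, e₁₁}
… ∩ ⟦that shattered⟧ = {e₁, e₂, e₄, e₅, e₆, e₁₁} ∩ {e₁, e₂, e₄, e₅, e₆, e₇, e₈} = {e₁, e₂, e₄, e₅, e₆}
So ⟦lamp that shattered⟧ = {e₁, e₂, e₄, e₅, e₆}.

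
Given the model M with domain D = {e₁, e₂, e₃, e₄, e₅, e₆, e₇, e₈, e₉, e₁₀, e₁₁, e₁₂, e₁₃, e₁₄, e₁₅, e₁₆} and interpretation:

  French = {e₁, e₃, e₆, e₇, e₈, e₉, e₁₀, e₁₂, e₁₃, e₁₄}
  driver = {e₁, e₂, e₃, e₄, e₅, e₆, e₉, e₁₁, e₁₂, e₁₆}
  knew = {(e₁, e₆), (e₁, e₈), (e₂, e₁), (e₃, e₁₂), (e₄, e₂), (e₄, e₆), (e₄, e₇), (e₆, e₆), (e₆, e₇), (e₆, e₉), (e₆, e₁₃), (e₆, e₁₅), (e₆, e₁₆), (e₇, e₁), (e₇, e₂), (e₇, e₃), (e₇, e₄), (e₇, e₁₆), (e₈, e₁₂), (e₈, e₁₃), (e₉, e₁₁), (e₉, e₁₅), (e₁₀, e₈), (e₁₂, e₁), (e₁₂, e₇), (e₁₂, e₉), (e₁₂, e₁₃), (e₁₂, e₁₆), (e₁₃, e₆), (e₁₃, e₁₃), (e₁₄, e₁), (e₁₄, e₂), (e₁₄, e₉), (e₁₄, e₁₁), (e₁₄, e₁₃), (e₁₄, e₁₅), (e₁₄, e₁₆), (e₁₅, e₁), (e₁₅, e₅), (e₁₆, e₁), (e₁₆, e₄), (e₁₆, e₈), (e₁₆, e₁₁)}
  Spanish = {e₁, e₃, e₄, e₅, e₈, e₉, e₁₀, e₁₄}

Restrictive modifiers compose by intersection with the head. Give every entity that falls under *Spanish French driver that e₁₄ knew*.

{e₁, e₉}

⟦that e₁₄ knew⟧ = {x : ⟨e₁₄, x⟩ ∈ ⟦knew⟧} = {e₁, e₂, e₉, e₁₁, e₁₃, e₁₅, e₁₆}
⟦driver⟧ = {e₁, e₂, e₃, e₄, e₅, e₆, e₉, e₁₁, e₁₂, e₁₆}
… ∩ ⟦that e₁₄ knew⟧ = {e₁, e₂, e₃, e₄, e₅, e₆, e₉, e₁₁, e₁₂, e₁₆} ∩ {e₁, e₂, e₉, e₁₁, e₁₃, e₁₅, e₁₆} = {e₁, e₂, e₉, e₁₁, e₁₆}
… ∩ ⟦Spanish⟧ = {e₁, e₂, e₉, e₁₁, e₁₆} ∩ {e₁, e₃, e₄, e₅, e₈, e₉, e₁₀, e₁₄} = {e₁, e₉}
… ∩ ⟦French⟧ = {e₁, e₉} ∩ {e₁, e₃, e₆, e₇, e₈, e₉, e₁₀, e₁₂, e₁₃, e₁₄} = {e₁, e₉}
So ⟦Spanish French driver that e₁₄ knew⟧ = {e₁, e₉}.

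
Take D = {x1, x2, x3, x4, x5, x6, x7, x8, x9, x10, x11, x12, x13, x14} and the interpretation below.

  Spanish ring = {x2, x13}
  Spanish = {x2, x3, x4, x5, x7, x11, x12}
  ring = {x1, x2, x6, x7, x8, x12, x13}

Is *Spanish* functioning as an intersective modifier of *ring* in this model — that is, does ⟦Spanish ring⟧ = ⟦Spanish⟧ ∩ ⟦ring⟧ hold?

⟦Spanish⟧ ∩ ⟦ring⟧ = {x2, x3, x4, x5, x7, x11, x12} ∩ {x1, x2, x6, x7, x8, x12, x13} = {x2, x7, x12}
Observed ⟦Spanish ring⟧ = {x2, x13}.
These differ, so the modifier is not intersective in this model.

no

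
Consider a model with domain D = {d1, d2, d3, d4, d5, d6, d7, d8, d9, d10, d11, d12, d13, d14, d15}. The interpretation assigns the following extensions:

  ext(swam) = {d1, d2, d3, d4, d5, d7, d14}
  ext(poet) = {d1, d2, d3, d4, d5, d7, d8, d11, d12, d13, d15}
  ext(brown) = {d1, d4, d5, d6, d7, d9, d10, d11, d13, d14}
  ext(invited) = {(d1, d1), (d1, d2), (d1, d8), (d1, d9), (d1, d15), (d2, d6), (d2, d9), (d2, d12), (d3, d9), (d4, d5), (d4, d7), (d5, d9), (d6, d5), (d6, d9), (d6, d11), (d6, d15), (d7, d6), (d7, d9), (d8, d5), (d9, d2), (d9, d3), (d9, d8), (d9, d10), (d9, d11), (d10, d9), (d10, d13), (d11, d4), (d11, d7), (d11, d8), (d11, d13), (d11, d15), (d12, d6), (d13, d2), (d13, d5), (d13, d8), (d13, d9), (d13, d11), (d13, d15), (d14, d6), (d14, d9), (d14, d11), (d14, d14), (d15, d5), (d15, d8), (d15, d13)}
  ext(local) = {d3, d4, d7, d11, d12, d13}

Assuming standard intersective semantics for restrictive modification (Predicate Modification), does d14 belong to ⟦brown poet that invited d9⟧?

⟦that invited d9⟧ = {x : ⟨x, d9⟩ ∈ ⟦invited⟧} = {d1, d2, d3, d5, d6, d7, d10, d13, d14}
⟦poet⟧ = {d1, d2, d3, d4, d5, d7, d8, d11, d12, d13, d15}
… ∩ ⟦that invited d9⟧ = {d1, d2, d3, d4, d5, d7, d8, d11, d12, d13, d15} ∩ {d1, d2, d3, d5, d6, d7, d10, d13, d14} = {d1, d2, d3, d5, d7, d13}
… ∩ ⟦brown⟧ = {d1, d2, d3, d5, d7, d13} ∩ {d1, d4, d5, d6, d7, d9, d10, d11, d13, d14} = {d1, d5, d7, d13}
⟦brown poet that invited d9⟧ = {d1, d5, d7, d13}; d14 ∉ this set.

no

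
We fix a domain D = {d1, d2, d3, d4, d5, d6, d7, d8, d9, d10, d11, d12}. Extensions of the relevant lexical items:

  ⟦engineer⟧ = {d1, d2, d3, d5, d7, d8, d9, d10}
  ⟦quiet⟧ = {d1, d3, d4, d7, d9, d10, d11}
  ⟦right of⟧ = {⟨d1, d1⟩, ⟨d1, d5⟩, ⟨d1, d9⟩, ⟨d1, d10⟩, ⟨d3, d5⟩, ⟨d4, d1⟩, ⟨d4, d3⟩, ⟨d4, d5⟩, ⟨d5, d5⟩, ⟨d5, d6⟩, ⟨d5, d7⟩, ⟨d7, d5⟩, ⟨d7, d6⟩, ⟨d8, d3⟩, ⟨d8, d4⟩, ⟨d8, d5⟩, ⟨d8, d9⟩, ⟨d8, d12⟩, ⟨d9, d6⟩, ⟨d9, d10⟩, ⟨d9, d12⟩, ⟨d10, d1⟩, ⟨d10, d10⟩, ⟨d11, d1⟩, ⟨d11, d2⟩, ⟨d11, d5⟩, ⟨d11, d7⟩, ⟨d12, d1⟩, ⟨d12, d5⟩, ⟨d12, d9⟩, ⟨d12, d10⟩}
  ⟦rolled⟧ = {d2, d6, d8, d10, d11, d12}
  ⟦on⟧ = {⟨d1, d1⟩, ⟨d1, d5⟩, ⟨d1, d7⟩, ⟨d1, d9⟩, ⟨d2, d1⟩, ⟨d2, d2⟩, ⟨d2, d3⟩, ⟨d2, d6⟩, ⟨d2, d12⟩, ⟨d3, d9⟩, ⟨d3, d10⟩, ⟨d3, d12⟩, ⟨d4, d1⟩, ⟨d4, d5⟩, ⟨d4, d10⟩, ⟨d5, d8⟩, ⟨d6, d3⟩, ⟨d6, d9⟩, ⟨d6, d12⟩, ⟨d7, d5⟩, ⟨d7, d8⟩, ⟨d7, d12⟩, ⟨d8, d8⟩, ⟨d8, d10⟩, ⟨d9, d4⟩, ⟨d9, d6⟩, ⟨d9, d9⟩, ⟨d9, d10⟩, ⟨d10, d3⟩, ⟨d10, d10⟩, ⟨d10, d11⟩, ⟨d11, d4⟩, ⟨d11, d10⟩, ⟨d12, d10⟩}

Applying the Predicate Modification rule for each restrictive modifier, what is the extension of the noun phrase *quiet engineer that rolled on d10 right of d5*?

⟦that rolled⟧ = ⟦rolled⟧ = {d2, d6, d8, d10, d11, d12}
⟦on d10⟧ = {x : ⟨x, d10⟩ ∈ ⟦on⟧} = {d3, d4, d8, d9, d10, d11, d12}
⟦right of d5⟧ = {x : ⟨x, d5⟩ ∈ ⟦right of⟧} = {d1, d3, d4, d5, d7, d8, d11, d12}
⟦engineer⟧ = {d1, d2, d3, d5, d7, d8, d9, d10}
… ∩ ⟦that rolled⟧ = {d1, d2, d3, d5, d7, d8, d9, d10} ∩ {d2, d6, d8, d10, d11, d12} = {d2, d8, d10}
… ∩ ⟦on d10⟧ = {d2, d8, d10} ∩ {d3, d4, d8, d9, d10, d11, d12} = {d8, d10}
… ∩ ⟦right of d5⟧ = {d8, d10} ∩ {d1, d3, d4, d5, d7, d8, d11, d12} = {d8}
… ∩ ⟦quiet⟧ = {d8} ∩ {d1, d3, d4, d7, d9, d10, d11} = ∅
So ⟦quiet engineer that rolled on d10 right of d5⟧ = {}.

{}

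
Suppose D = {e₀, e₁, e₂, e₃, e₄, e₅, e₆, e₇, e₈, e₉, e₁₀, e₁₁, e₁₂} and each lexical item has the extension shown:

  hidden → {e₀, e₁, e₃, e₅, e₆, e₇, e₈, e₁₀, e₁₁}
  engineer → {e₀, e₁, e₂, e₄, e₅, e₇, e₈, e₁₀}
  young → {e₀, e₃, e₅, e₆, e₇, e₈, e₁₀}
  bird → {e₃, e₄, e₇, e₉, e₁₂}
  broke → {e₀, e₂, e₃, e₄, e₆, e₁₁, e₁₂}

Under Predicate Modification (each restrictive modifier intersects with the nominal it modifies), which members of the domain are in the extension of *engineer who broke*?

⟦who broke⟧ = ⟦broke⟧ = {e₀, e₂, e₃, e₄, e₆, e₁₁, e₁₂}
⟦engineer⟧ = {e₀, e₁, e₂, e₄, e₅, e₇, e₈, e₁₀}
… ∩ ⟦who broke⟧ = {e₀, e₁, e₂, e₄, e₅, e₇, e₈, e₁₀} ∩ {e₀, e₂, e₃, e₄, e₆, e₁₁, e₁₂} = {e₀, e₂, e₄}
So ⟦engineer who broke⟧ = {e₀, e₂, e₄}.

{e₀, e₂, e₄}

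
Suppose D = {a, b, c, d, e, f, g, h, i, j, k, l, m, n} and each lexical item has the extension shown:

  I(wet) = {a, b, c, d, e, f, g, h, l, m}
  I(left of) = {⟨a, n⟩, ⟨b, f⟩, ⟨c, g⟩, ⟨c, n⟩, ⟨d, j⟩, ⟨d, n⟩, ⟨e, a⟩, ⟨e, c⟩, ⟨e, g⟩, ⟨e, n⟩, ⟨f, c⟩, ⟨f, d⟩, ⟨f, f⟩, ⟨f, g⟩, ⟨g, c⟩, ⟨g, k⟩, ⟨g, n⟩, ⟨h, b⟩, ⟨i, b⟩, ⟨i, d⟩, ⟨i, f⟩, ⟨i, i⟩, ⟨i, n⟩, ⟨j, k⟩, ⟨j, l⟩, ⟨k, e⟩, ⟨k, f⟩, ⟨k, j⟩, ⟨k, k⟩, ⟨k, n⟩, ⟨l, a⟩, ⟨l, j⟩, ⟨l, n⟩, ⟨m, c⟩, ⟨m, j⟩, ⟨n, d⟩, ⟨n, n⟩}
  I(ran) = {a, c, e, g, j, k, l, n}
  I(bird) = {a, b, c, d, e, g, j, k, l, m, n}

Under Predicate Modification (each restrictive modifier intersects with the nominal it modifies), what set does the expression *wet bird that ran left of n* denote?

⟦that ran⟧ = ⟦ran⟧ = {a, c, e, g, j, k, l, n}
⟦left of n⟧ = {x : ⟨x, n⟩ ∈ ⟦left of⟧} = {a, c, d, e, g, i, k, l, n}
⟦bird⟧ = {a, b, c, d, e, g, j, k, l, m, n}
… ∩ ⟦that ran⟧ = {a, b, c, d, e, g, j, k, l, m, n} ∩ {a, c, e, g, j, k, l, n} = {a, c, e, g, j, k, l, n}
… ∩ ⟦left of n⟧ = {a, c, e, g, j, k, l, n} ∩ {a, c, d, e, g, i, k, l, n} = {a, c, e, g, k, l, n}
… ∩ ⟦wet⟧ = {a, c, e, g, k, l, n} ∩ {a, b, c, d, e, f, g, h, l, m} = {a, c, e, g, l}
So ⟦wet bird that ran left of n⟧ = {a, c, e, g, l}.

{a, c, e, g, l}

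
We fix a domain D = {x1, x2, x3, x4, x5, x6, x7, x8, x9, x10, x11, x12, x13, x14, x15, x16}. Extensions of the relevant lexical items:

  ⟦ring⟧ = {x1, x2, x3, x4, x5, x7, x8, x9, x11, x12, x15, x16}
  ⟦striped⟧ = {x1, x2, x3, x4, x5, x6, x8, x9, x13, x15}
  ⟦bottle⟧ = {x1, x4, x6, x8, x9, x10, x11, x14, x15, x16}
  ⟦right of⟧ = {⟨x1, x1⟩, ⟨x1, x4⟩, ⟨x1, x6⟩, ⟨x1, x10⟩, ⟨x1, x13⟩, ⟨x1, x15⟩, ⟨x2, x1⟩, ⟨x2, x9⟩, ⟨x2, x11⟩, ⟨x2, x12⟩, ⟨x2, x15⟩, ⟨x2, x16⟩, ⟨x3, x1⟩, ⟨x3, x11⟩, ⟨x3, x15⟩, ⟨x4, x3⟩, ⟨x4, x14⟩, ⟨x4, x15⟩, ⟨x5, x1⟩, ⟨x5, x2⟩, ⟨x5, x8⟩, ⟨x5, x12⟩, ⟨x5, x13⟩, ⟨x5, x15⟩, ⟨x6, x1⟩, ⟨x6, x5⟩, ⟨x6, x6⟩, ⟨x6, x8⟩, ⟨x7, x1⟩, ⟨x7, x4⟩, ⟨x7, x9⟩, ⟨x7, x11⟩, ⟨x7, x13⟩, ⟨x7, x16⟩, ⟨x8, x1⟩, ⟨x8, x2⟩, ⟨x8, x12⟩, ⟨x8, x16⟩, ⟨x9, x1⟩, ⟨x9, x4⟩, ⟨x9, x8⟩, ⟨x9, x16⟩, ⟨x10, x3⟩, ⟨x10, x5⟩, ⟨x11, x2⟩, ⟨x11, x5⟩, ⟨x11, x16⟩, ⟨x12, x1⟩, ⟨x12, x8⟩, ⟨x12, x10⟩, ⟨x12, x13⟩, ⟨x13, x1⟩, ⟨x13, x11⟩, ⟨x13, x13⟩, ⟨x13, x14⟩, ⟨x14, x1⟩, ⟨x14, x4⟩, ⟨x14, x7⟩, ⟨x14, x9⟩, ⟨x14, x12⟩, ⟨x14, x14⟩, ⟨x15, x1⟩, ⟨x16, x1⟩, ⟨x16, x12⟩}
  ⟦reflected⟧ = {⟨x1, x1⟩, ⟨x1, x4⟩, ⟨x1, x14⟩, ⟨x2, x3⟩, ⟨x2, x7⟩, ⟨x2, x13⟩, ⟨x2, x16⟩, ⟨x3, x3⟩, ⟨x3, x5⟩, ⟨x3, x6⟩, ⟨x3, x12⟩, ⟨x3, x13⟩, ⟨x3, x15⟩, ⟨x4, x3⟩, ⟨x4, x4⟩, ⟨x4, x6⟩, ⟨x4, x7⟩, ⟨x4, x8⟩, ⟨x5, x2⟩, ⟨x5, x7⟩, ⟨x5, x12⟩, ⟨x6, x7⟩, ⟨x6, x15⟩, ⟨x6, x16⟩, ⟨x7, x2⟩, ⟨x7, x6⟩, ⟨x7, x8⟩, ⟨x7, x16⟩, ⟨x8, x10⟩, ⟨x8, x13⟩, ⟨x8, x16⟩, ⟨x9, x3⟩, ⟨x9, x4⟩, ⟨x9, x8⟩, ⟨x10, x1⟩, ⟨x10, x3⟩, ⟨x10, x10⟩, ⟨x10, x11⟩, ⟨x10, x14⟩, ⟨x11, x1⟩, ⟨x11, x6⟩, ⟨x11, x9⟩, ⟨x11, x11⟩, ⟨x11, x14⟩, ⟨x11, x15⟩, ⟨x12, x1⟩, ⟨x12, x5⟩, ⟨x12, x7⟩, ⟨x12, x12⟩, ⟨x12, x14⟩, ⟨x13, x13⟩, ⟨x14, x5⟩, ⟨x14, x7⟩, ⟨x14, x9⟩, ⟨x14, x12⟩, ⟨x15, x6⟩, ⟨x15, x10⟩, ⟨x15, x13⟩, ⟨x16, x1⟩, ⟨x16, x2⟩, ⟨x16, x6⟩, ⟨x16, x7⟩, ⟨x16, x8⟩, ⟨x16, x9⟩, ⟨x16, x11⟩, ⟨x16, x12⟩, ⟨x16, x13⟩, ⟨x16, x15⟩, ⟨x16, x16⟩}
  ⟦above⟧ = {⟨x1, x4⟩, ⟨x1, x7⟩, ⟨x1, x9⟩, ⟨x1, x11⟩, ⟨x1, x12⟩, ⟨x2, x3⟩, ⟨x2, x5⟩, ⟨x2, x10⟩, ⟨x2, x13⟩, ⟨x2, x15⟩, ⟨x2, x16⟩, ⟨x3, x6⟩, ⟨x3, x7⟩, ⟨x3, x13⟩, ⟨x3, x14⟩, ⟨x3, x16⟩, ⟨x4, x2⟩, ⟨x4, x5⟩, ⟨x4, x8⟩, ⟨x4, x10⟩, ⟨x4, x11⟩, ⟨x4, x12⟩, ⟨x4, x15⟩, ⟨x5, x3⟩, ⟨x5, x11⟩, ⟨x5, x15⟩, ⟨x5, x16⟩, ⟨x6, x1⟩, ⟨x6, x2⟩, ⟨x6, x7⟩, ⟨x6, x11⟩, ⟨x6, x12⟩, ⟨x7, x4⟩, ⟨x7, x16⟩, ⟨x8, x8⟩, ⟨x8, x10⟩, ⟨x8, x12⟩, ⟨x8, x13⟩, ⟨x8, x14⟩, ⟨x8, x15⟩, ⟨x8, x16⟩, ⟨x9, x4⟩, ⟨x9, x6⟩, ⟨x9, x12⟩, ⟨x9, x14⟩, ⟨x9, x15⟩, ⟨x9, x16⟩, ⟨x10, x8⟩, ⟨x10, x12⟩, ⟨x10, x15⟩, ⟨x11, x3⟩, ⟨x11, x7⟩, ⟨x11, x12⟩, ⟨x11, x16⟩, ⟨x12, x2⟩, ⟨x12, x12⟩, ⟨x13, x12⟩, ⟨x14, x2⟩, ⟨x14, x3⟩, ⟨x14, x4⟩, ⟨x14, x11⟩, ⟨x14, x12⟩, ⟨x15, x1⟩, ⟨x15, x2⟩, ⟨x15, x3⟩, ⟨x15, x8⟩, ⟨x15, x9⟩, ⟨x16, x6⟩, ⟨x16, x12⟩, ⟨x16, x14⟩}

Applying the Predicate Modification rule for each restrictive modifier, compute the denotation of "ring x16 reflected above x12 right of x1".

⟦x16 reflected⟧ = {x : ⟨x16, x⟩ ∈ ⟦reflected⟧} = {x1, x2, x6, x7, x8, x9, x11, x12, x13, x15, x16}
⟦above x12⟧ = {x : ⟨x, x12⟩ ∈ ⟦above⟧} = {x1, x4, x6, x8, x9, x10, x11, x12, x13, x14, x16}
⟦right of x1⟧ = {x : ⟨x, x1⟩ ∈ ⟦right of⟧} = {x1, x2, x3, x5, x6, x7, x8, x9, x12, x13, x14, x15, x16}
⟦ring⟧ = {x1, x2, x3, x4, x5, x7, x8, x9, x11, x12, x15, x16}
… ∩ ⟦x16 reflected⟧ = {x1, x2, x3, x4, x5, x7, x8, x9, x11, x12, x15, x16} ∩ {x1, x2, x6, x7, x8, x9, x11, x12, x13, x15, x16} = {x1, x2, x7, x8, x9, x11, x12, x15, x16}
… ∩ ⟦above x12⟧ = {x1, x2, x7, x8, x9, x11, x12, x15, x16} ∩ {x1, x4, x6, x8, x9, x10, x11, x12, x13, x14, x16} = {x1, x8, x9, x11, x12, x16}
… ∩ ⟦right of x1⟧ = {x1, x8, x9, x11, x12, x16} ∩ {x1, x2, x3, x5, x6, x7, x8, x9, x12, x13, x14, x15, x16} = {x1, x8, x9, x12, x16}
So ⟦ring x16 reflected above x12 right of x1⟧ = {x1, x8, x9, x12, x16}.

{x1, x8, x9, x12, x16}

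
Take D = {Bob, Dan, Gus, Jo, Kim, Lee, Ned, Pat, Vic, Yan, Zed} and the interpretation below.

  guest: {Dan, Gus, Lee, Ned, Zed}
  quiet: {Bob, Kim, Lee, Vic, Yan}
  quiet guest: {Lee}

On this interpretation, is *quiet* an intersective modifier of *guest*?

yes

⟦quiet⟧ ∩ ⟦guest⟧ = {Bob, Kim, Lee, Vic, Yan} ∩ {Dan, Gus, Lee, Ned, Zed} = {Lee}
Observed ⟦quiet guest⟧ = {Lee}.
These coincide, so the modifier is intersective here.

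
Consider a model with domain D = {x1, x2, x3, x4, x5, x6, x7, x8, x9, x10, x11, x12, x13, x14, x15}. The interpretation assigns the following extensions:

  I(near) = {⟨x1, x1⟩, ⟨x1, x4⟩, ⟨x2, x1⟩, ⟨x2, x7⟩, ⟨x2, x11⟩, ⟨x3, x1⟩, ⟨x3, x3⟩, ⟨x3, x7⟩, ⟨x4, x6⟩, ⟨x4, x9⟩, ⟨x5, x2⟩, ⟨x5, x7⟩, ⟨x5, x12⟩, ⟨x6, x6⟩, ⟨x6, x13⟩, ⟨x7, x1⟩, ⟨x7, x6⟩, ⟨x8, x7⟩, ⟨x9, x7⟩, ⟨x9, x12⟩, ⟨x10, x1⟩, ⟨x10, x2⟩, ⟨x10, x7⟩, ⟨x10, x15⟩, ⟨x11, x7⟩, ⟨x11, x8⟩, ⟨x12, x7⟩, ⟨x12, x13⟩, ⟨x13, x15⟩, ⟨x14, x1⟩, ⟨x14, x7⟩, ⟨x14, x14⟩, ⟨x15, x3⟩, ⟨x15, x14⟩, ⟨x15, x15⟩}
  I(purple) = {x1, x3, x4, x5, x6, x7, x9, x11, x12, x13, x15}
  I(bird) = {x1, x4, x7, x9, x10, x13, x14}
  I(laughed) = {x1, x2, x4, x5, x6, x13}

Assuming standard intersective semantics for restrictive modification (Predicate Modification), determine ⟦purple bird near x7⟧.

{x9}

⟦near x7⟧ = {x : ⟨x, x7⟩ ∈ ⟦near⟧} = {x2, x3, x5, x8, x9, x10, x11, x12, x14}
⟦bird⟧ = {x1, x4, x7, x9, x10, x13, x14}
… ∩ ⟦near x7⟧ = {x1, x4, x7, x9, x10, x13, x14} ∩ {x2, x3, x5, x8, x9, x10, x11, x12, x14} = {x9, x10, x14}
… ∩ ⟦purple⟧ = {x9, x10, x14} ∩ {x1, x3, x4, x5, x6, x7, x9, x11, x12, x13, x15} = {x9}
So ⟦purple bird near x7⟧ = {x9}.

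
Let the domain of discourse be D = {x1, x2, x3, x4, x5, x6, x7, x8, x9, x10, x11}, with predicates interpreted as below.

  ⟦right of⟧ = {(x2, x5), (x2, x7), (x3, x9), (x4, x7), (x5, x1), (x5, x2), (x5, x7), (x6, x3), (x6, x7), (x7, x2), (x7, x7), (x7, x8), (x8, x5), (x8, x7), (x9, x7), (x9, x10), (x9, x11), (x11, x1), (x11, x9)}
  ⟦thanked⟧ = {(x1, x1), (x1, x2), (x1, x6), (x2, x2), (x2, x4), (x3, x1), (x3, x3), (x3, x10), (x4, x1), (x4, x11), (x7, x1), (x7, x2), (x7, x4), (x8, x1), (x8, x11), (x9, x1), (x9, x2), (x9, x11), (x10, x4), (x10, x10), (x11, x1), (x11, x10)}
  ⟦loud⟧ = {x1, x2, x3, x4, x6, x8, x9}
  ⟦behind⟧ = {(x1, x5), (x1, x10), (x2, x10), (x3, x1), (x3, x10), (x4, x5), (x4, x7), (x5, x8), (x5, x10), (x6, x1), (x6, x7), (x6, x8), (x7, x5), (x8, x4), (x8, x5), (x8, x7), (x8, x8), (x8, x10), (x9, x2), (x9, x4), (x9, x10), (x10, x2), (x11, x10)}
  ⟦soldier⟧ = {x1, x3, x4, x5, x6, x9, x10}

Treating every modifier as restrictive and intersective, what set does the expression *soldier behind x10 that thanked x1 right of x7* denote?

{x9}

⟦behind x10⟧ = {x : ⟨x, x10⟩ ∈ ⟦behind⟧} = {x1, x2, x3, x5, x8, x9, x11}
⟦that thanked x1⟧ = {x : ⟨x, x1⟩ ∈ ⟦thanked⟧} = {x1, x3, x4, x7, x8, x9, x11}
⟦right of x7⟧ = {x : ⟨x, x7⟩ ∈ ⟦right of⟧} = {x2, x4, x5, x6, x7, x8, x9}
⟦soldier⟧ = {x1, x3, x4, x5, x6, x9, x10}
… ∩ ⟦behind x10⟧ = {x1, x3, x4, x5, x6, x9, x10} ∩ {x1, x2, x3, x5, x8, x9, x11} = {x1, x3, x5, x9}
… ∩ ⟦that thanked x1⟧ = {x1, x3, x5, x9} ∩ {x1, x3, x4, x7, x8, x9, x11} = {x1, x3, x9}
… ∩ ⟦right of x7⟧ = {x1, x3, x9} ∩ {x2, x4, x5, x6, x7, x8, x9} = {x9}
So ⟦soldier behind x10 that thanked x1 right of x7⟧ = {x9}.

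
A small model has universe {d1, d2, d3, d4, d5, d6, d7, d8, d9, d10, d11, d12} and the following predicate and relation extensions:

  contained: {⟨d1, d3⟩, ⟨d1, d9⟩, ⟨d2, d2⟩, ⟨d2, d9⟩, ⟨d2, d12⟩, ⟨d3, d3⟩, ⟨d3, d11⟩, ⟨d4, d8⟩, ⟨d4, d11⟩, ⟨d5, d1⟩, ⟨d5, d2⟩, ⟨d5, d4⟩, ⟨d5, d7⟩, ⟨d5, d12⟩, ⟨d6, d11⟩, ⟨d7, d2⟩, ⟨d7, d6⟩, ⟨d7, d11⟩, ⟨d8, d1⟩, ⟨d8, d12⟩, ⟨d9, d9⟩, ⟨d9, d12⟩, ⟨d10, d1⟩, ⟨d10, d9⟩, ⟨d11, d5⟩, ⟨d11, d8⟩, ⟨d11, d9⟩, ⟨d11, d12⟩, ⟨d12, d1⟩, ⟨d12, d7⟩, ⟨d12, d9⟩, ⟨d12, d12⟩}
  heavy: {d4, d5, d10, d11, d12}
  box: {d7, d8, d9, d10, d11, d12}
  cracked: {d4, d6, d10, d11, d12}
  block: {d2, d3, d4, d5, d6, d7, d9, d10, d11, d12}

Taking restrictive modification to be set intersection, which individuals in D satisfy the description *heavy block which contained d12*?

⟦which contained d12⟧ = {x : ⟨x, d12⟩ ∈ ⟦contained⟧} = {d2, d5, d8, d9, d11, d12}
⟦block⟧ = {d2, d3, d4, d5, d6, d7, d9, d10, d11, d12}
… ∩ ⟦which contained d12⟧ = {d2, d3, d4, d5, d6, d7, d9, d10, d11, d12} ∩ {d2, d5, d8, d9, d11, d12} = {d2, d5, d9, d11, d12}
… ∩ ⟦heavy⟧ = {d2, d5, d9, d11, d12} ∩ {d4, d5, d10, d11, d12} = {d5, d11, d12}
So ⟦heavy block which contained d12⟧ = {d5, d11, d12}.

{d5, d11, d12}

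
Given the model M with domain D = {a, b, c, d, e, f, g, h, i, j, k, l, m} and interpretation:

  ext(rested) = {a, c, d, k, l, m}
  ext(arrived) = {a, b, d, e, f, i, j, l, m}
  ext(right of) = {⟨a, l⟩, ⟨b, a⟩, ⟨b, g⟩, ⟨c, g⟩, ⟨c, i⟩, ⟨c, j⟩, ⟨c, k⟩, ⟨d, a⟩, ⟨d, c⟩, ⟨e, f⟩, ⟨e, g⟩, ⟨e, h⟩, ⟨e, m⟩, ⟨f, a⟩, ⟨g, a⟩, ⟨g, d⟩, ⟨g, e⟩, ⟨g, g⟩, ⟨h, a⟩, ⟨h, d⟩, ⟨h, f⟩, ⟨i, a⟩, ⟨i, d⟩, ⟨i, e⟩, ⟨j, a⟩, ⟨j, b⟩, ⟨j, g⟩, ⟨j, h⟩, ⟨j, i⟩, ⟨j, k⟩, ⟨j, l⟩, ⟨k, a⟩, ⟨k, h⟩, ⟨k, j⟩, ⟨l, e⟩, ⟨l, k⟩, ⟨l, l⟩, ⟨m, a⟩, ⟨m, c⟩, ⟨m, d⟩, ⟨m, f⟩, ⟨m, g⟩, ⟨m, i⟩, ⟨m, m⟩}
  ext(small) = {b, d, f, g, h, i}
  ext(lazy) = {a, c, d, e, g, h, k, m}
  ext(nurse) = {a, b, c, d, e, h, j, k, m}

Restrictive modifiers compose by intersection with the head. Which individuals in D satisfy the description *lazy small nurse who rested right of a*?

{d}

⟦who rested⟧ = ⟦rested⟧ = {a, c, d, k, l, m}
⟦right of a⟧ = {x : ⟨x, a⟩ ∈ ⟦right of⟧} = {b, d, f, g, h, i, j, k, m}
⟦nurse⟧ = {a, b, c, d, e, h, j, k, m}
… ∩ ⟦who rested⟧ = {a, b, c, d, e, h, j, k, m} ∩ {a, c, d, k, l, m} = {a, c, d, k, m}
… ∩ ⟦right of a⟧ = {a, c, d, k, m} ∩ {b, d, f, g, h, i, j, k, m} = {d, k, m}
… ∩ ⟦lazy⟧ = {d, k, m} ∩ {a, c, d, e, g, h, k, m} = {d, k, m}
… ∩ ⟦small⟧ = {d, k, m} ∩ {b, d, f, g, h, i} = {d}
So ⟦lazy small nurse who rested right of a⟧ = {d}.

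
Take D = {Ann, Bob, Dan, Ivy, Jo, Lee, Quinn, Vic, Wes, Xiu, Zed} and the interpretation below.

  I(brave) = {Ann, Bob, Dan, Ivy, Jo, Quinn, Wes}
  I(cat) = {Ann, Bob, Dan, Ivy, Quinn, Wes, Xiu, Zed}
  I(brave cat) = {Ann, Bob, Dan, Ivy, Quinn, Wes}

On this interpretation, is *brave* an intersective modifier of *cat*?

⟦brave⟧ ∩ ⟦cat⟧ = {Ann, Bob, Dan, Ivy, Jo, Quinn, Wes} ∩ {Ann, Bob, Dan, Ivy, Quinn, Wes, Xiu, Zed} = {Ann, Bob, Dan, Ivy, Quinn, Wes}
Observed ⟦brave cat⟧ = {Ann, Bob, Dan, Ivy, Quinn, Wes}.
These coincide, so the modifier is intersective here.

yes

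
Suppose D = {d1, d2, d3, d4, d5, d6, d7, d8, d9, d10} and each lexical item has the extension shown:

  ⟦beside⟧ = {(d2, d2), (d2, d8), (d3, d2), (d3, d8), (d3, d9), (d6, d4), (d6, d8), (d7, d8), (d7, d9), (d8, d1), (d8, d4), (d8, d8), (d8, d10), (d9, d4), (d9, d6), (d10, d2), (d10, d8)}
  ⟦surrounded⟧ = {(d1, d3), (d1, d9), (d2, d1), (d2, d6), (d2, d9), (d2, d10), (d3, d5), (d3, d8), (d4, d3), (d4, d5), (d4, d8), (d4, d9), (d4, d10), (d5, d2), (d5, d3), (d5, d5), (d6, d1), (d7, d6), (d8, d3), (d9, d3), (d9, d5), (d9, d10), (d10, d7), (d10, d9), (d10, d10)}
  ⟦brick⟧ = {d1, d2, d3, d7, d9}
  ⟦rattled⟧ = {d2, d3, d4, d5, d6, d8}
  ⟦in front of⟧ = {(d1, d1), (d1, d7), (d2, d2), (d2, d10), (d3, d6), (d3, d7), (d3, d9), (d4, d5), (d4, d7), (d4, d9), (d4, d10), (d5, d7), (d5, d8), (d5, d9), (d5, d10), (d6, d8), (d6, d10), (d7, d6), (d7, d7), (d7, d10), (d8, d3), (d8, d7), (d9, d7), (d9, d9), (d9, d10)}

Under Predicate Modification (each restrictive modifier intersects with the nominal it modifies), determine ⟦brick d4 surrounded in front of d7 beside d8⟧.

⟦d4 surrounded⟧ = {x : ⟨d4, x⟩ ∈ ⟦surrounded⟧} = {d3, d5, d8, d9, d10}
⟦in front of d7⟧ = {x : ⟨x, d7⟩ ∈ ⟦in front of⟧} = {d1, d3, d4, d5, d7, d8, d9}
⟦beside d8⟧ = {x : ⟨x, d8⟩ ∈ ⟦beside⟧} = {d2, d3, d6, d7, d8, d10}
⟦brick⟧ = {d1, d2, d3, d7, d9}
… ∩ ⟦d4 surrounded⟧ = {d1, d2, d3, d7, d9} ∩ {d3, d5, d8, d9, d10} = {d3, d9}
… ∩ ⟦in front of d7⟧ = {d3, d9} ∩ {d1, d3, d4, d5, d7, d8, d9} = {d3, d9}
… ∩ ⟦beside d8⟧ = {d3, d9} ∩ {d2, d3, d6, d7, d8, d10} = {d3}
So ⟦brick d4 surrounded in front of d7 beside d8⟧ = {d3}.

{d3}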